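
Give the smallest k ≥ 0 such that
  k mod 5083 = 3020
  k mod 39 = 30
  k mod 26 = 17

gcd(5083, 39) = 13 and 13 | (30 − 3020), so the pair is consistent; merging gives k ≡ 8103 (mod 15249), where 15249 = lcm(5083, 39).
gcd(15249, 26) = 13 and 13 | (17 − 8103), so the pair is consistent; merging gives k ≡ 8103 (mod 30498), where 30498 = lcm(15249, 26).
The solution is unique modulo lcm(5083, 39, 26) = 30498.

8103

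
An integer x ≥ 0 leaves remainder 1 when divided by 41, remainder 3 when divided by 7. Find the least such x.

206

Combine the congruences pairwise.
From x ≡ 1 (mod 41) write x = 1 + 41t. Substituting into x ≡ 3 (mod 7) gives 41t ≡ 2 (mod 7), and since 6⁻¹ ≡ 6 (mod 7), t ≡ 5. Hence x ≡ 1 + 41·5 = 206 (mod 287).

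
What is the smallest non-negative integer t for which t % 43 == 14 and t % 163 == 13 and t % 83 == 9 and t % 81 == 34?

10909114

From t ≡ 14 (mod 43) write t = 14 + 43s. Substituting into t ≡ 13 (mod 163) gives 43s ≡ 162 (mod 163), and since 43⁻¹ ≡ 91 (mod 163), s ≡ 72. Hence t ≡ 14 + 43·72 = 3110 (mod 7009).
From t ≡ 3110 (mod 7009) write t = 3110 + 7009s. Substituting into t ≡ 9 (mod 83) gives 7009s ≡ 53 (mod 83), and since 37⁻¹ ≡ 9 (mod 83), s ≡ 62. Hence t ≡ 3110 + 7009·62 = 437668 (mod 581747).
From t ≡ 437668 (mod 581747) write t = 437668 + 581747s. Substituting into t ≡ 34 (mod 81) gives 581747s ≡ 9 (mod 81), and since 5⁻¹ ≡ 65 (mod 81), s ≡ 18. Hence t ≡ 437668 + 581747·18 = 10909114 (mod 47121507).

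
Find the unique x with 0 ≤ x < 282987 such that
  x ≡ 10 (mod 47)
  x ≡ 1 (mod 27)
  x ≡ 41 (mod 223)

The moduli are pairwise coprime; N = 47·27·223 = 282987.
N/47 = 6021; 6021 ≡ 5 (mod 47); 5·19 ≡ 1, so inverse 19.
N/27 = 10481; 10481 ≡ 5 (mod 27); 5·11 ≡ 1, so inverse 11.
N/223 = 1269; 1269 ≡ 154 (mod 223); 154·42 ≡ 1, so inverse 42.
x ≡ 10·6021·19 + 1·10481·11 + 41·1269·42 = 3444499.
3444499 mod 282987 = 48655.

48655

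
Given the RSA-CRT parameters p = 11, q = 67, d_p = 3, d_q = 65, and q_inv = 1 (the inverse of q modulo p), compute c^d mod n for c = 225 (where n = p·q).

81

m₁ = c^(d_p) mod p: c ≡ 5 (mod 11), and 5^3 mod 11 = 4.
m₂ = c^(d_q) mod q: c ≡ 24 (mod 67), and 24^65 mod 67 = 14.
h = q_inv·(m₁ − m₂) mod p = 1·(4 − 14) mod 11 = 1.
m = m₂ + h·q = 14 + 1·67 = 81.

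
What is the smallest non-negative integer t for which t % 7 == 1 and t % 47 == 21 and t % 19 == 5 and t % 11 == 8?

36352

The moduli are pairwise coprime; N = 7·47·19·11 = 68761.
N/7 = 9823; 9823 ≡ 2 (mod 7); 2·4 ≡ 1, so inverse 4.
N/47 = 1463; 1463 ≡ 6 (mod 47); 6·8 ≡ 1, so inverse 8.
N/19 = 3619; 3619 ≡ 9 (mod 19); 9·17 ≡ 1, so inverse 17.
N/11 = 6251; 6251 ≡ 3 (mod 11); 3·4 ≡ 1, so inverse 4.
t ≡ 1·9823·4 + 21·1463·8 + 5·3619·17 + 8·6251·4 = 792723.
792723 mod 68761 = 36352.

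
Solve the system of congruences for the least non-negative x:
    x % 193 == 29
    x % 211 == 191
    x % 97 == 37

Combine the congruences pairwise.
From x ≡ 29 (mod 193) write x = 29 + 193t. Substituting into x ≡ 191 (mod 211) gives 193t ≡ 162 (mod 211), and since 193⁻¹ ≡ 82 (mod 211), t ≡ 202. Hence x ≡ 29 + 193·202 = 39015 (mod 40723).
From x ≡ 39015 (mod 40723) write x = 39015 + 40723t. Substituting into x ≡ 37 (mod 97) gives 40723t ≡ 16 (mod 97), and since 80⁻¹ ≡ 57 (mod 97), t ≡ 39. Hence x ≡ 39015 + 40723·39 = 1627212 (mod 3950131).

1627212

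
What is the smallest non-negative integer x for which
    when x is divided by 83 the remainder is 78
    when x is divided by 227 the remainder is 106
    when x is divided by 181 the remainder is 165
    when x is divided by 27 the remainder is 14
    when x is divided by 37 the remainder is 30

846629294

The moduli are pairwise coprime; N = 83·227·181·27·37 = 3406810779.
N/83 = 41045913; 41045913 ≡ 6 (mod 83); 6·14 ≡ 1, so inverse 14.
N/227 = 15007977; 15007977 ≡ 99 (mod 227); 99·133 ≡ 1, so inverse 133.
N/181 = 18822159; 18822159 ≡ 150 (mod 181); 150·35 ≡ 1, so inverse 35.
N/27 = 126178177; 126178177 ≡ 22 (mod 27); 22·16 ≡ 1, so inverse 16.
N/37 = 92075967; 92075967 ≡ 24 (mod 37); 24·17 ≡ 1, so inverse 17.
x ≡ 78·41045913·14 + 106·15007977·133 + 165·18822159·35 + 14·126178177·16 + 30·92075967·17 = 440325219785.
440325219785 mod 3406810779 = 846629294.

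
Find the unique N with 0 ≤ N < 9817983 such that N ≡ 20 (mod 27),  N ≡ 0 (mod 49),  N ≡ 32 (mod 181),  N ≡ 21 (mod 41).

2895851

From N ≡ 20 (mod 27) write N = 20 + 27t. Substituting into N ≡ 0 (mod 49) gives 27t ≡ 29 (mod 49), and since 27⁻¹ ≡ 20 (mod 49), t ≡ 41. Hence N ≡ 20 + 27·41 = 1127 (mod 1323).
From N ≡ 1127 (mod 1323) write N = 1127 + 1323t. Substituting into N ≡ 32 (mod 181) gives 1323t ≡ 172 (mod 181), and since 56⁻¹ ≡ 139 (mod 181), t ≡ 16. Hence N ≡ 1127 + 1323·16 = 22295 (mod 239463).
From N ≡ 22295 (mod 239463) write N = 22295 + 239463t. Substituting into N ≡ 21 (mod 41) gives 239463t ≡ 30 (mod 41), and since 23⁻¹ ≡ 25 (mod 41), t ≡ 12. Hence N ≡ 22295 + 239463·12 = 2895851 (mod 9817983).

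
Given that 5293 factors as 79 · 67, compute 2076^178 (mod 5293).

Mod 79: 2076 ≡ 22; by Fermat, exponent reduces to 178 mod 78 = 22; 22^22 ≡ 64 (mod 79).
Mod 67: 2076 ≡ 66; by Fermat, exponent reduces to 178 mod 66 = 46; 66^46 ≡ 1 (mod 67).
Combine by CRT: x ≡ 64 (mod 79), x ≡ 1 (mod 67) ⇒ x ≡ 3619 (mod 5293).

3619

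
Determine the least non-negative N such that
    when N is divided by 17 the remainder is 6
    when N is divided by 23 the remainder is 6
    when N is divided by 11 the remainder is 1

From N ≡ 6 (mod 17) write N = 6 + 17t. Substituting into N ≡ 6 (mod 23) gives 17t ≡ 0 (mod 23), and since 17⁻¹ ≡ 19 (mod 23), t ≡ 0. Hence N ≡ 6 + 17·0 = 6 (mod 391).
From N ≡ 6 (mod 391) write N = 6 + 391t. Substituting into N ≡ 1 (mod 11) gives 391t ≡ 6 (mod 11), and since 6⁻¹ ≡ 2 (mod 11), t ≡ 1. Hence N ≡ 6 + 391·1 = 397 (mod 4301).

397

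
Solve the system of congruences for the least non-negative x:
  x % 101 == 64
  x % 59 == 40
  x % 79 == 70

34909

The moduli are pairwise coprime; N = 101·59·79 = 470761.
N/101 = 4661; 4661 ≡ 15 (mod 101); 15·27 ≡ 1, so inverse 27.
N/59 = 7979; 7979 ≡ 14 (mod 59); 14·38 ≡ 1, so inverse 38.
N/79 = 5959; 5959 ≡ 34 (mod 79); 34·7 ≡ 1, so inverse 7.
x ≡ 64·4661·27 + 40·7979·38 + 70·5959·7 = 23102198.
23102198 mod 470761 = 34909.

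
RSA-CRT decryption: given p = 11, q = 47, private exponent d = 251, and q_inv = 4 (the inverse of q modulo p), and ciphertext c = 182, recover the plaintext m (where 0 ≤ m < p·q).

171

d_p = d mod (p−1) = 251 mod 10 = 1; d_q = d mod (q−1) = 21.
m₁ = c^(d_p) mod p: c ≡ 6 (mod 11), and 6^1 mod 11 = 6.
m₂ = c^(d_q) mod q: c ≡ 41 (mod 47), and 41^21 mod 47 = 30.
h = q_inv·(m₁ − m₂) mod p = 4·(6 − 30) mod 11 = 3.
m = m₂ + h·q = 30 + 3·47 = 171.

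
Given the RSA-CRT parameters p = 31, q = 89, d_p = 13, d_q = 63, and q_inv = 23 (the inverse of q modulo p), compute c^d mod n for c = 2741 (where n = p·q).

m₁ = c^(d_p) mod p: c ≡ 13 (mod 31), and 13^13 mod 31 = 11.
m₂ = c^(d_q) mod q: c ≡ 71 (mod 89), and 71^63 mod 89 = 36.
h = q_inv·(m₁ − m₂) mod p = 23·(11 − 36) mod 31 = 14.
m = m₂ + h·q = 36 + 14·89 = 1282.

1282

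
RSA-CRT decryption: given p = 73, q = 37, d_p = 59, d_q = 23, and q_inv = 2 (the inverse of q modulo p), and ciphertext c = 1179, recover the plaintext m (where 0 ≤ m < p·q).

m₁ = c^(d_p) mod p: c ≡ 11 (mod 73), and 11^59 mod 73 = 59.
m₂ = c^(d_q) mod q: c ≡ 32 (mod 37), and 32^23 mod 37 = 17.
h = q_inv·(m₁ − m₂) mod p = 2·(59 − 17) mod 73 = 11.
m = m₂ + h·q = 17 + 11·37 = 424.

424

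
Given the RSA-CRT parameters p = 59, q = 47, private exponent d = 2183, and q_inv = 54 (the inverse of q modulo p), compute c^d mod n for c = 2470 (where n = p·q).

389

d_p = d mod (p−1) = 2183 mod 58 = 37; d_q = d mod (q−1) = 21.
m₁ = c^(d_p) mod p: c ≡ 51 (mod 59), and 51^37 mod 59 = 35.
m₂ = c^(d_q) mod q: c ≡ 26 (mod 47), and 26^21 mod 47 = 13.
h = q_inv·(m₁ − m₂) mod p = 54·(35 − 13) mod 59 = 8.
m = m₂ + h·q = 13 + 8·47 = 389.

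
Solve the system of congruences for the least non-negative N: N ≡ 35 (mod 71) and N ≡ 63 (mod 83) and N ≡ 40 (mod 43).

The moduli are pairwise coprime; M = 71·83·43 = 253399.
M/71 = 3569; 3569 ≡ 19 (mod 71); 19·15 ≡ 1, so inverse 15.
M/83 = 3053; 3053 ≡ 65 (mod 83); 65·23 ≡ 1, so inverse 23.
M/43 = 5893; 5893 ≡ 2 (mod 43); 2·22 ≡ 1, so inverse 22.
N ≡ 35·3569·15 + 63·3053·23 + 40·5893·22 = 11483362.
11483362 mod 253399 = 80407.

80407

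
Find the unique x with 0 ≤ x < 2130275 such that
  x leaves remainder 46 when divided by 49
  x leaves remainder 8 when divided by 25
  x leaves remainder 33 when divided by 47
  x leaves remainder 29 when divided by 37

From x ≡ 46 (mod 49) write x = 46 + 49t. Substituting into x ≡ 8 (mod 25) gives 49t ≡ 12 (mod 25), and since 24⁻¹ ≡ 24 (mod 25), t ≡ 13. Hence x ≡ 46 + 49·13 = 683 (mod 1225).
From x ≡ 683 (mod 1225) write x = 683 + 1225t. Substituting into x ≡ 33 (mod 47) gives 1225t ≡ 8 (mod 47), and since 3⁻¹ ≡ 16 (mod 47), t ≡ 34. Hence x ≡ 683 + 1225·34 = 42333 (mod 57575).
From x ≡ 42333 (mod 57575) write x = 42333 + 57575t. Substituting into x ≡ 29 (mod 37) gives 57575t ≡ 24 (mod 37), and since 3⁻¹ ≡ 25 (mod 37), t ≡ 8. Hence x ≡ 42333 + 57575·8 = 502933 (mod 2130275).

502933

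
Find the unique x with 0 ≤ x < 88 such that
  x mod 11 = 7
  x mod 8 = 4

Combine the congruences pairwise.
From x ≡ 7 (mod 11) write x = 7 + 11t. Substituting into x ≡ 4 (mod 8) gives 11t ≡ 5 (mod 8), and since 3⁻¹ ≡ 3 (mod 8), t ≡ 7. Hence x ≡ 7 + 11·7 = 84 (mod 88).

84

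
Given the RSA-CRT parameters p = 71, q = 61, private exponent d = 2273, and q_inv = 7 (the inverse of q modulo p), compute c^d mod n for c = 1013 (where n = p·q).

d_p = d mod (p−1) = 2273 mod 70 = 33; d_q = d mod (q−1) = 53.
m₁ = c^(d_p) mod p: c ≡ 19 (mod 71), and 19^33 mod 71 = 12.
m₂ = c^(d_q) mod q: c ≡ 37 (mod 61), and 37^53 mod 61 = 38.
h = q_inv·(m₁ − m₂) mod p = 7·(12 − 38) mod 71 = 31.
m = m₂ + h·q = 38 + 31·61 = 1929.

1929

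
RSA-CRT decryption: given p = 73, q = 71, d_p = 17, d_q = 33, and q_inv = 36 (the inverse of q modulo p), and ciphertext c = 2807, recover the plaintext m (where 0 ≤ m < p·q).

1494

m₁ = c^(d_p) mod p: c ≡ 33 (mod 73), and 33^17 mod 73 = 34.
m₂ = c^(d_q) mod q: c ≡ 38 (mod 71), and 38^33 mod 71 = 3.
h = q_inv·(m₁ − m₂) mod p = 36·(34 − 3) mod 73 = 21.
m = m₂ + h·q = 3 + 21·71 = 1494.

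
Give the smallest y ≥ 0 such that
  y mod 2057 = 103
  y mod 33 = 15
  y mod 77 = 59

33015

Combine the congruences pairwise.
gcd(2057, 33) = 11 and 11 | (15 − 103), so the pair is consistent; merging gives y ≡ 2160 (mod 6171), where 6171 = lcm(2057, 33).
gcd(6171, 77) = 11 and 11 | (59 − 2160), so the pair is consistent; merging gives y ≡ 33015 (mod 43197), where 43197 = lcm(6171, 77).
The solution is unique modulo lcm(2057, 33, 77) = 43197.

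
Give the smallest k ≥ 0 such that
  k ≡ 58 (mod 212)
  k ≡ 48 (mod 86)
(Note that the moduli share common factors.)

6842

gcd(212, 86) = 2 and 2 | (48 − 58), so the pair is consistent; merging gives k ≡ 6842 (mod 9116), where 9116 = lcm(212, 86).
The solution is unique modulo lcm(212, 86) = 9116.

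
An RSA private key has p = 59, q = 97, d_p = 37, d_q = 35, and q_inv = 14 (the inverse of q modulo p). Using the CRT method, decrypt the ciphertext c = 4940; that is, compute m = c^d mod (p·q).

m₁ = c^(d_p) mod p: c ≡ 43 (mod 59), and 43^37 mod 59 = 8.
m₂ = c^(d_q) mod q: c ≡ 90 (mod 97), and 90^35 mod 97 = 23.
h = q_inv·(m₁ − m₂) mod p = 14·(8 − 23) mod 59 = 26.
m = m₂ + h·q = 23 + 26·97 = 2545.

2545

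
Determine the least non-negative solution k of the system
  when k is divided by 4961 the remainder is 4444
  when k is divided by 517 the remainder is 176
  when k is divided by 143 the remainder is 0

2633774

Combine the congruences pairwise.
gcd(4961, 517) = 11 and 11 | (176 − 4444), so the pair is consistent; merging gives k ≡ 68937 (mod 233167), where 233167 = lcm(4961, 517).
gcd(233167, 143) = 11 and 11 | (0 − 68937), so the pair is consistent; merging gives k ≡ 2633774 (mod 3031171), where 3031171 = lcm(233167, 143).
The solution is unique modulo lcm(4961, 517, 143) = 3031171.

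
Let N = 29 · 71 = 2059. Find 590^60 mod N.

Mod 29: 590 ≡ 10; by Fermat, exponent reduces to 60 mod 28 = 4; 10^4 ≡ 24 (mod 29).
Mod 71: 590 ≡ 22; 22^60 ≡ 48 (mod 71).
Combine by CRT: x ≡ 24 (mod 29), x ≡ 48 (mod 71) ⇒ x ≡ 1184 (mod 2059).

1184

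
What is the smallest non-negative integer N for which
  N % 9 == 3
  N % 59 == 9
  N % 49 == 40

12045

Combine the congruences pairwise.
From N ≡ 3 (mod 9) write N = 3 + 9t. Substituting into N ≡ 9 (mod 59) gives 9t ≡ 6 (mod 59), and since 9⁻¹ ≡ 46 (mod 59), t ≡ 40. Hence N ≡ 3 + 9·40 = 363 (mod 531).
From N ≡ 363 (mod 531) write N = 363 + 531t. Substituting into N ≡ 40 (mod 49) gives 531t ≡ 20 (mod 49), and since 41⁻¹ ≡ 6 (mod 49), t ≡ 22. Hence N ≡ 363 + 531·22 = 12045 (mod 26019).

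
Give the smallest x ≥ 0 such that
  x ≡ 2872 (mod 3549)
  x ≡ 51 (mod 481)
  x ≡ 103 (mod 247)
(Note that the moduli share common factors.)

Combine the congruences pairwise.
gcd(3549, 481) = 13 and 13 | (51 − 2872), so the pair is consistent; merging gives x ≡ 13519 (mod 131313), where 131313 = lcm(3549, 481).
gcd(131313, 247) = 13 and 13 | (103 − 13519), so the pair is consistent; merging gives x ≡ 1195336 (mod 2494947), where 2494947 = lcm(131313, 247).
The solution is unique modulo lcm(3549, 481, 247) = 2494947.

1195336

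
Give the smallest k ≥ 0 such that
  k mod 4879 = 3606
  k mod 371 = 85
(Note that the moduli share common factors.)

Combine the congruences pairwise.
gcd(4879, 371) = 7 and 7 | (85 − 3606), so the pair is consistent; merging gives k ≡ 52396 (mod 258587), where 258587 = lcm(4879, 371).
The solution is unique modulo lcm(4879, 371) = 258587.

52396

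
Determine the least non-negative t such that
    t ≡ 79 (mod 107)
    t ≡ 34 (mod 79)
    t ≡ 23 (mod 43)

140891

The moduli are pairwise coprime; N = 107·79·43 = 363479.
N/107 = 3397; 3397 ≡ 80 (mod 107); 80·103 ≡ 1, so inverse 103.
N/79 = 4601; 4601 ≡ 19 (mod 79); 19·25 ≡ 1, so inverse 25.
N/43 = 8453; 8453 ≡ 25 (mod 43); 25·31 ≡ 1, so inverse 31.
t ≡ 79·3397·103 + 34·4601·25 + 23·8453·31 = 37579228.
37579228 mod 363479 = 140891.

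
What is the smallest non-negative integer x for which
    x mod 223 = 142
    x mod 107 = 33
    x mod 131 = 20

2285446

From x ≡ 142 (mod 223) write x = 142 + 223t. Substituting into x ≡ 33 (mod 107) gives 223t ≡ 105 (mod 107), and since 9⁻¹ ≡ 12 (mod 107), t ≡ 83. Hence x ≡ 142 + 223·83 = 18651 (mod 23861).
From x ≡ 18651 (mod 23861) write x = 18651 + 23861t. Substituting into x ≡ 20 (mod 131) gives 23861t ≡ 102 (mod 131), and since 19⁻¹ ≡ 69 (mod 131), t ≡ 95. Hence x ≡ 18651 + 23861·95 = 2285446 (mod 3125791).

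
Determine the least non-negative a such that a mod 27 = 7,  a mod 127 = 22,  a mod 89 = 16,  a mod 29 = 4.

5837704

The moduli are pairwise coprime; N = 27·127·89·29 = 8850249.
N/27 = 327787; 327787 ≡ 7 (mod 27); 7·4 ≡ 1, so inverse 4.
N/127 = 69687; 69687 ≡ 91 (mod 127); 91·67 ≡ 1, so inverse 67.
N/89 = 99441; 99441 ≡ 28 (mod 89); 28·35 ≡ 1, so inverse 35.
N/29 = 305181; 305181 ≡ 14 (mod 29); 14·27 ≡ 1, so inverse 27.
a ≡ 7·327787·4 + 22·69687·67 + 16·99441·35 + 4·305181·27 = 200543182.
200543182 mod 8850249 = 5837704.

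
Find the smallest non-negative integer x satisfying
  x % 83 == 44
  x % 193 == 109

10917

From x ≡ 44 (mod 83) write x = 44 + 83t. Substituting into x ≡ 109 (mod 193) gives 83t ≡ 65 (mod 193), and since 83⁻¹ ≡ 100 (mod 193), t ≡ 131. Hence x ≡ 44 + 83·131 = 10917 (mod 16019).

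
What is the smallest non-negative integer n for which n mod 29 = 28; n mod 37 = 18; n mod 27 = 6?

From n ≡ 28 (mod 29) write n = 28 + 29t. Substituting into n ≡ 18 (mod 37) gives 29t ≡ 27 (mod 37), and since 29⁻¹ ≡ 23 (mod 37), t ≡ 29. Hence n ≡ 28 + 29·29 = 869 (mod 1073).
From n ≡ 869 (mod 1073) write n = 869 + 1073t. Substituting into n ≡ 6 (mod 27) gives 1073t ≡ 1 (mod 27), and since 20⁻¹ ≡ 23 (mod 27), t ≡ 23. Hence n ≡ 869 + 1073·23 = 25548 (mod 28971).

25548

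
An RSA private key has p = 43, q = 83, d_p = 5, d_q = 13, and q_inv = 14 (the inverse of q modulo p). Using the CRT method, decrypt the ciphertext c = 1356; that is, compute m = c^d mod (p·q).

m₁ = c^(d_p) mod p: c ≡ 23 (mod 43), and 23^5 mod 43 = 17.
m₂ = c^(d_q) mod q: c ≡ 28 (mod 83), and 28^13 mod 83 = 38.
h = q_inv·(m₁ − m₂) mod p = 14·(17 − 38) mod 43 = 7.
m = m₂ + h·q = 38 + 7·83 = 619.

619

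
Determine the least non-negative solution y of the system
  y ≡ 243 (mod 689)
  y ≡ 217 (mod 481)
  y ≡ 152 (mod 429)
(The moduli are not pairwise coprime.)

67076

Combine the congruences pairwise.
gcd(689, 481) = 13 and 13 | (217 − 243), so the pair is consistent; merging gives y ≡ 16090 (mod 25493), where 25493 = lcm(689, 481).
gcd(25493, 429) = 13 and 13 | (152 − 16090), so the pair is consistent; merging gives y ≡ 67076 (mod 841269), where 841269 = lcm(25493, 429).
The solution is unique modulo lcm(689, 481, 429) = 841269.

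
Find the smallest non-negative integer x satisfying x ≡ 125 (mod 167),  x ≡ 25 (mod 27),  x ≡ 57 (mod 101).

244780

From x ≡ 125 (mod 167) write x = 125 + 167t. Substituting into x ≡ 25 (mod 27) gives 167t ≡ 8 (mod 27), and since 5⁻¹ ≡ 11 (mod 27), t ≡ 7. Hence x ≡ 125 + 167·7 = 1294 (mod 4509).
From x ≡ 1294 (mod 4509) write x = 1294 + 4509t. Substituting into x ≡ 57 (mod 101) gives 4509t ≡ 76 (mod 101), and since 65⁻¹ ≡ 14 (mod 101), t ≡ 54. Hence x ≡ 1294 + 4509·54 = 244780 (mod 455409).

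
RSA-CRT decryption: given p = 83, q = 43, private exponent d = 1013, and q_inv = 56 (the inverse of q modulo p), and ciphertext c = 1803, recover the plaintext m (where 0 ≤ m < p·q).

2294

d_p = d mod (p−1) = 1013 mod 82 = 29; d_q = d mod (q−1) = 5.
m₁ = c^(d_p) mod p: c ≡ 60 (mod 83), and 60^29 mod 83 = 53.
m₂ = c^(d_q) mod q: c ≡ 40 (mod 43), and 40^5 mod 43 = 15.
h = q_inv·(m₁ − m₂) mod p = 56·(53 − 15) mod 83 = 53.
m = m₂ + h·q = 15 + 53·43 = 2294.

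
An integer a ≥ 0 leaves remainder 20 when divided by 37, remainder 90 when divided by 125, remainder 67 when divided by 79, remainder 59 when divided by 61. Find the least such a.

The moduli are pairwise coprime; N = 37·125·79·61 = 22287875.
N/37 = 602375; 602375 ≡ 15 (mod 37); 15·5 ≡ 1, so inverse 5.
N/125 = 178303; 178303 ≡ 53 (mod 125); 53·92 ≡ 1, so inverse 92.
N/79 = 282125; 282125 ≡ 16 (mod 79); 16·5 ≡ 1, so inverse 5.
N/61 = 365375; 365375 ≡ 46 (mod 61); 46·4 ≡ 1, so inverse 4.
a ≡ 20·602375·5 + 90·178303·92 + 67·282125·5 + 59·365375·4 = 1717326715.
1717326715 mod 22287875 = 1160340.

1160340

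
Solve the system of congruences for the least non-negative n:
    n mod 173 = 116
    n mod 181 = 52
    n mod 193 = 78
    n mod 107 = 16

475583344

The moduli are pairwise coprime; M = 173·181·193·107 = 646644763.
M/173 = 3737831; 3737831 ≡ 166 (mod 173); 166·74 ≡ 1, so inverse 74.
M/181 = 3572623; 3572623 ≡ 45 (mod 181); 45·177 ≡ 1, so inverse 177.
M/193 = 3350491; 3350491 ≡ 11 (mod 193); 11·158 ≡ 1, so inverse 158.
M/107 = 6043409; 6043409 ≡ 49 (mod 107); 49·83 ≡ 1, so inverse 83.
n ≡ 116·3737831·74 + 52·3572623·177 + 78·3350491·158 + 16·6043409·83 = 114285061632.
114285061632 mod 646644763 = 475583344.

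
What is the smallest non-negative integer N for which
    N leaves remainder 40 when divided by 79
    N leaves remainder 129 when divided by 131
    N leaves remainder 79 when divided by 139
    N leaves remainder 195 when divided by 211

270773330

The moduli are pairwise coprime; M = 79·131·139·211 = 303525821.
M/79 = 3842099; 3842099 ≡ 13 (mod 79); 13·73 ≡ 1, so inverse 73.
M/131 = 2316991; 2316991 ≡ 125 (mod 131); 125·109 ≡ 1, so inverse 109.
M/139 = 2183639; 2183639 ≡ 88 (mod 139); 88·109 ≡ 1, so inverse 109.
M/211 = 1438511; 1438511 ≡ 124 (mod 211); 124·97 ≡ 1, so inverse 97.
N ≡ 40·3842099·73 + 129·2316991·109 + 79·2183639·109 + 195·1438511·97 = 89810890525.
89810890525 mod 303525821 = 270773330.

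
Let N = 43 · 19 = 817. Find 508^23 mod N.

580

Mod 43: 508 ≡ 35; 35^23 ≡ 21 (mod 43).
Mod 19: 508 ≡ 14; by Fermat, exponent reduces to 23 mod 18 = 5; 14^5 ≡ 10 (mod 19).
Combine by CRT: x ≡ 21 (mod 43), x ≡ 10 (mod 19) ⇒ x ≡ 580 (mod 817).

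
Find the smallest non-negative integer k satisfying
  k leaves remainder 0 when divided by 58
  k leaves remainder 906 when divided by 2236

38918

gcd(58, 2236) = 2 and 2 | (906 − 0), so the pair is consistent; merging gives k ≡ 38918 (mod 64844), where 64844 = lcm(58, 2236).
The solution is unique modulo lcm(58, 2236) = 64844.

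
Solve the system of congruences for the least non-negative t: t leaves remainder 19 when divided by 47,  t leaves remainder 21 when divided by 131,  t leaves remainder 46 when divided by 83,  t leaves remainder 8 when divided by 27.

From t ≡ 19 (mod 47) write t = 19 + 47s. Substituting into t ≡ 21 (mod 131) gives 47s ≡ 2 (mod 131), and since 47⁻¹ ≡ 92 (mod 131), s ≡ 53. Hence t ≡ 19 + 47·53 = 2510 (mod 6157).
From t ≡ 2510 (mod 6157) write t = 2510 + 6157s. Substituting into t ≡ 46 (mod 83) gives 6157s ≡ 26 (mod 83), and since 15⁻¹ ≡ 72 (mod 83), s ≡ 46. Hence t ≡ 2510 + 6157·46 = 285732 (mod 511031).
From t ≡ 285732 (mod 511031) write t = 285732 + 511031s. Substituting into t ≡ 8 (mod 27) gives 511031s ≡ 17 (mod 27), and since 2⁻¹ ≡ 14 (mod 27), s ≡ 22. Hence t ≡ 285732 + 511031·22 = 11528414 (mod 13797837).

11528414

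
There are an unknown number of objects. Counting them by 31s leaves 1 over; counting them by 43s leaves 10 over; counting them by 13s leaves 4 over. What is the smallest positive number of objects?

13641

From N ≡ 1 (mod 31) write N = 1 + 31t. Substituting into N ≡ 10 (mod 43) gives 31t ≡ 9 (mod 43), and since 31⁻¹ ≡ 25 (mod 43), t ≡ 10. Hence N ≡ 1 + 31·10 = 311 (mod 1333).
From N ≡ 311 (mod 1333) write N = 311 + 1333t. Substituting into N ≡ 4 (mod 13) gives 1333t ≡ 5 (mod 13), and since 7⁻¹ ≡ 2 (mod 13), t ≡ 10. Hence N ≡ 311 + 1333·10 = 13641 (mod 17329).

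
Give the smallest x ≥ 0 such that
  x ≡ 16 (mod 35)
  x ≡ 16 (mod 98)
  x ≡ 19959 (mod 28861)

Combine the congruences pairwise.
gcd(35, 98) = 7 and 7 | (16 − 16), so the pair is consistent; merging gives x ≡ 16 (mod 490), where 490 = lcm(35, 98).
gcd(490, 28861) = 49 and 49 | (19959 − 16), so the pair is consistent; merging gives x ≡ 221986 (mod 288610), where 288610 = lcm(490, 28861).
The solution is unique modulo lcm(35, 98, 28861) = 288610.

221986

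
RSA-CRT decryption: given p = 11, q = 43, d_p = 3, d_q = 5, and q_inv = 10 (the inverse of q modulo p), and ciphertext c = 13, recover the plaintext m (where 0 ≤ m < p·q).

74

m₁ = c^(d_p) mod p: c ≡ 2 (mod 11), and 2^3 mod 11 = 8.
m₂ = c^(d_q) mod q: c ≡ 13 (mod 43), and 13^5 mod 43 = 31.
h = q_inv·(m₁ − m₂) mod p = 10·(8 − 31) mod 11 = 1.
m = m₂ + h·q = 31 + 1·43 = 74.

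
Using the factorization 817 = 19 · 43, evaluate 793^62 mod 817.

Mod 19: 793 ≡ 14; by Fermat, exponent reduces to 62 mod 18 = 8; 14^8 ≡ 4 (mod 19).
Mod 43: 793 ≡ 19; by Fermat, exponent reduces to 62 mod 42 = 20; 19^20 ≡ 9 (mod 43).
Combine by CRT: x ≡ 4 (mod 19), x ≡ 9 (mod 43) ⇒ x ≡ 783 (mod 817).

783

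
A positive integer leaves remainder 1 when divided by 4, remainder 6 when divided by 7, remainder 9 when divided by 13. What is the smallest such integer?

The moduli are pairwise coprime; N = 4·7·13 = 364.
N/4 = 91; 91 ≡ 3 (mod 4); 3·3 ≡ 1, so inverse 3.
N/7 = 52; 52 ≡ 3 (mod 7); 3·5 ≡ 1, so inverse 5.
N/13 = 28; 28 ≡ 2 (mod 13); 2·7 ≡ 1, so inverse 7.
m ≡ 1·91·3 + 6·52·5 + 9·28·7 = 3597.
3597 mod 364 = 321.

321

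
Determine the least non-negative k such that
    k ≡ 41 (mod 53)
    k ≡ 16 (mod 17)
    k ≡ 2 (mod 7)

730

From k ≡ 41 (mod 53) write k = 41 + 53t. Substituting into k ≡ 16 (mod 17) gives 53t ≡ 9 (mod 17), and since 2⁻¹ ≡ 9 (mod 17), t ≡ 13. Hence k ≡ 41 + 53·13 = 730 (mod 901).
From k ≡ 730 (mod 901) write k = 730 + 901t. Substituting into k ≡ 2 (mod 7) gives 901t ≡ 0 (mod 7), and since 5⁻¹ ≡ 3 (mod 7), t ≡ 0. Hence k ≡ 730 + 901·0 = 730 (mod 6307).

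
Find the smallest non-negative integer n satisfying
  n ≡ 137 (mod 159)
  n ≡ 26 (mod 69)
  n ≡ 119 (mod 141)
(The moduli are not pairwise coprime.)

164384

Combine the congruences pairwise.
gcd(159, 69) = 3 and 3 | (26 − 137), so the pair is consistent; merging gives n ≡ 3476 (mod 3657), where 3657 = lcm(159, 69).
gcd(3657, 141) = 3 and 3 | (119 − 3476), so the pair is consistent; merging gives n ≡ 164384 (mod 171879), where 171879 = lcm(3657, 141).
The solution is unique modulo lcm(159, 69, 141) = 171879.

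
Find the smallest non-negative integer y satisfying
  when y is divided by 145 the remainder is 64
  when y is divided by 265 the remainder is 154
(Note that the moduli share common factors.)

Combine the congruences pairwise.
gcd(145, 265) = 5 and 5 | (154 − 64), so the pair is consistent; merging gives y ≡ 5719 (mod 7685), where 7685 = lcm(145, 265).
The solution is unique modulo lcm(145, 265) = 7685.

5719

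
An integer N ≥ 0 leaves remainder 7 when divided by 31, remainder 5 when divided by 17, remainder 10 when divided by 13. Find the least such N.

1960

Combine the congruences pairwise.
From N ≡ 7 (mod 31) write N = 7 + 31t. Substituting into N ≡ 5 (mod 17) gives 31t ≡ 15 (mod 17), and since 14⁻¹ ≡ 11 (mod 17), t ≡ 12. Hence N ≡ 7 + 31·12 = 379 (mod 527).
From N ≡ 379 (mod 527) write N = 379 + 527t. Substituting into N ≡ 10 (mod 13) gives 527t ≡ 8 (mod 13), and since 7⁻¹ ≡ 2 (mod 13), t ≡ 3. Hence N ≡ 379 + 527·3 = 1960 (mod 6851).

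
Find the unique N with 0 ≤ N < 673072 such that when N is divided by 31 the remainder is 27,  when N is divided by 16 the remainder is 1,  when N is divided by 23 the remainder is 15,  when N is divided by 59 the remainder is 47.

547921

From N ≡ 27 (mod 31) write N = 27 + 31t. Substituting into N ≡ 1 (mod 16) gives 31t ≡ 6 (mod 16), and since 15⁻¹ ≡ 15 (mod 16), t ≡ 10. Hence N ≡ 27 + 31·10 = 337 (mod 496).
From N ≡ 337 (mod 496) write N = 337 + 496t. Substituting into N ≡ 15 (mod 23) gives 496t ≡ 0 (mod 23), and since 13⁻¹ ≡ 16 (mod 23), t ≡ 0. Hence N ≡ 337 + 496·0 = 337 (mod 11408).
From N ≡ 337 (mod 11408) write N = 337 + 11408t. Substituting into N ≡ 47 (mod 59) gives 11408t ≡ 5 (mod 59), and since 21⁻¹ ≡ 45 (mod 59), t ≡ 48. Hence N ≡ 337 + 11408·48 = 547921 (mod 673072).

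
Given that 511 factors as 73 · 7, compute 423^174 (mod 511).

414

Mod 73: 423 ≡ 58; by Fermat, exponent reduces to 174 mod 72 = 30; 58^30 ≡ 49 (mod 73).
Mod 7: 423 ≡ 3; since 6 | 174, by Fermat 3^174 ≡ 1 (mod 7).
Combine by CRT: x ≡ 49 (mod 73), x ≡ 1 (mod 7) ⇒ x ≡ 414 (mod 511).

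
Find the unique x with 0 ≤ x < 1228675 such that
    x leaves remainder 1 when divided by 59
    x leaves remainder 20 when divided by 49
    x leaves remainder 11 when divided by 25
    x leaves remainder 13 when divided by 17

742811

The moduli are pairwise coprime; N = 59·49·25·17 = 1228675.
N/59 = 20825; 20825 ≡ 57 (mod 59); 57·29 ≡ 1, so inverse 29.
N/49 = 25075; 25075 ≡ 36 (mod 49); 36·15 ≡ 1, so inverse 15.
N/25 = 49147; 49147 ≡ 22 (mod 25); 22·8 ≡ 1, so inverse 8.
N/17 = 72275; 72275 ≡ 8 (mod 17); 8·15 ≡ 1, so inverse 15.
x ≡ 1·20825·29 + 20·25075·15 + 11·49147·8 + 13·72275·15 = 26544986.
26544986 mod 1228675 = 742811.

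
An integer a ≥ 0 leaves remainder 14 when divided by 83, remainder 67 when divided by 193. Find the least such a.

From a ≡ 14 (mod 83) write a = 14 + 83t. Substituting into a ≡ 67 (mod 193) gives 83t ≡ 53 (mod 193), and since 83⁻¹ ≡ 100 (mod 193), t ≡ 89. Hence a ≡ 14 + 83·89 = 7401 (mod 16019).

7401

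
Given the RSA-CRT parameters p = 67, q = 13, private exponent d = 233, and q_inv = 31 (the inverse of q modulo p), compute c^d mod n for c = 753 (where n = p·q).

d_p = d mod (p−1) = 233 mod 66 = 35; d_q = d mod (q−1) = 5.
m₁ = c^(d_p) mod p: c ≡ 16 (mod 67), and 16^35 mod 67 = 55.
m₂ = c^(d_q) mod q: c ≡ 12 (mod 13), and 12^5 mod 13 = 12.
h = q_inv·(m₁ − m₂) mod p = 31·(55 − 12) mod 67 = 60.
m = m₂ + h·q = 12 + 60·13 = 792.

792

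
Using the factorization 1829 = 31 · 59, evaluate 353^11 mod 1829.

176

Mod 31: 353 ≡ 12; 12^11 ≡ 21 (mod 31).
Mod 59: 353 ≡ 58; 58^11 ≡ 58 (mod 59).
Combine by CRT: x ≡ 21 (mod 31), x ≡ 58 (mod 59) ⇒ x ≡ 176 (mod 1829).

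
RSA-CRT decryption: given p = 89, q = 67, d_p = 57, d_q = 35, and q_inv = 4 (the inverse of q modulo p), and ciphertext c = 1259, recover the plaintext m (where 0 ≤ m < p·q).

m₁ = c^(d_p) mod p: c ≡ 13 (mod 89), and 13^57 mod 89 = 70.
m₂ = c^(d_q) mod q: c ≡ 53 (mod 67), and 53^35 mod 67 = 5.
h = q_inv·(m₁ − m₂) mod p = 4·(70 − 5) mod 89 = 82.
m = m₂ + h·q = 5 + 82·67 = 5499.

5499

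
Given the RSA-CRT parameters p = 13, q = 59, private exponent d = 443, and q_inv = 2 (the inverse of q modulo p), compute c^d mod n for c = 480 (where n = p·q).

142

d_p = d mod (p−1) = 443 mod 12 = 11; d_q = d mod (q−1) = 37.
m₁ = c^(d_p) mod p: c ≡ 12 (mod 13), and 12^11 mod 13 = 12.
m₂ = c^(d_q) mod q: c ≡ 8 (mod 59), and 8^37 mod 59 = 24.
h = q_inv·(m₁ − m₂) mod p = 2·(12 − 24) mod 13 = 2.
m = m₂ + h·q = 24 + 2·59 = 142.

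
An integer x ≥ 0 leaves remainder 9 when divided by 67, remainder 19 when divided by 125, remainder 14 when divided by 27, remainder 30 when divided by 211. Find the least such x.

11567894

From x ≡ 9 (mod 67) write x = 9 + 67t. Substituting into x ≡ 19 (mod 125) gives 67t ≡ 10 (mod 125), and since 67⁻¹ ≡ 28 (mod 125), t ≡ 30. Hence x ≡ 9 + 67·30 = 2019 (mod 8375).
From x ≡ 2019 (mod 8375) write x = 2019 + 8375t. Substituting into x ≡ 14 (mod 27) gives 8375t ≡ 20 (mod 27), and since 5⁻¹ ≡ 11 (mod 27), t ≡ 4. Hence x ≡ 2019 + 8375·4 = 35519 (mod 226125).
From x ≡ 35519 (mod 226125) write x = 35519 + 226125t. Substituting into x ≡ 30 (mod 211) gives 226125t ≡ 170 (mod 211), and since 144⁻¹ ≡ 148 (mod 211), t ≡ 51. Hence x ≡ 35519 + 226125·51 = 11567894 (mod 47712375).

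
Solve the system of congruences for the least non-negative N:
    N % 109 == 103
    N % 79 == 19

1520

From N ≡ 103 (mod 109) write N = 103 + 109t. Substituting into N ≡ 19 (mod 79) gives 109t ≡ 74 (mod 79), and since 30⁻¹ ≡ 29 (mod 79), t ≡ 13. Hence N ≡ 103 + 109·13 = 1520 (mod 8611).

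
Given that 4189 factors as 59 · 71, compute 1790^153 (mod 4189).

1185

Mod 59: 1790 ≡ 20; by Fermat, exponent reduces to 153 mod 58 = 37; 20^37 ≡ 5 (mod 59).
Mod 71: 1790 ≡ 15; by Fermat, exponent reduces to 153 mod 70 = 13; 15^13 ≡ 49 (mod 71).
Combine by CRT: x ≡ 5 (mod 59), x ≡ 49 (mod 71) ⇒ x ≡ 1185 (mod 4189).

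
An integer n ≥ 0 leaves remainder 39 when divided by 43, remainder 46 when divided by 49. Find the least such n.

340

From n ≡ 39 (mod 43) write n = 39 + 43t. Substituting into n ≡ 46 (mod 49) gives 43t ≡ 7 (mod 49), and since 43⁻¹ ≡ 8 (mod 49), t ≡ 7. Hence n ≡ 39 + 43·7 = 340 (mod 2107).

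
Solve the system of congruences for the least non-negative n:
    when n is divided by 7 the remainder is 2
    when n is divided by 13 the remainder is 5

Combine the congruences pairwise.
From n ≡ 2 (mod 7) write n = 2 + 7t. Substituting into n ≡ 5 (mod 13) gives 7t ≡ 3 (mod 13), and since 7⁻¹ ≡ 2 (mod 13), t ≡ 6. Hence n ≡ 2 + 7·6 = 44 (mod 91).

44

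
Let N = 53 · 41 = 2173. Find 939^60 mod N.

Mod 53: 939 ≡ 38; by Fermat, exponent reduces to 60 mod 52 = 8; 38^8 ≡ 47 (mod 53).
Mod 41: 939 ≡ 37; by Fermat, exponent reduces to 60 mod 40 = 20; 37^20 ≡ 1 (mod 41).
Combine by CRT: x ≡ 47 (mod 53), x ≡ 1 (mod 41) ⇒ x ≡ 206 (mod 2173).

206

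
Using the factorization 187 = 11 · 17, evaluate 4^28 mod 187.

Mod 11: 4 ≡ 4; by Fermat, exponent reduces to 28 mod 10 = 8; 4^8 ≡ 9 (mod 11).
Mod 17: 4 ≡ 4; by Fermat, exponent reduces to 28 mod 16 = 12; 4^12 ≡ 1 (mod 17).
Combine by CRT: x ≡ 9 (mod 11), x ≡ 1 (mod 17) ⇒ x ≡ 86 (mod 187).

86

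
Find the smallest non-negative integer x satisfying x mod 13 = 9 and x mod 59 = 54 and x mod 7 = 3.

3181

From x ≡ 9 (mod 13) write x = 9 + 13t. Substituting into x ≡ 54 (mod 59) gives 13t ≡ 45 (mod 59), and since 13⁻¹ ≡ 50 (mod 59), t ≡ 8. Hence x ≡ 9 + 13·8 = 113 (mod 767).
From x ≡ 113 (mod 767) write x = 113 + 767t. Substituting into x ≡ 3 (mod 7) gives 767t ≡ 2 (mod 7), and since 4⁻¹ ≡ 2 (mod 7), t ≡ 4. Hence x ≡ 113 + 767·4 = 3181 (mod 5369).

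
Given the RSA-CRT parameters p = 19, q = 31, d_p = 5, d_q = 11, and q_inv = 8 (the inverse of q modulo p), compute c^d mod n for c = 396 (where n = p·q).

42

m₁ = c^(d_p) mod p: c ≡ 16 (mod 19), and 16^5 mod 19 = 4.
m₂ = c^(d_q) mod q: c ≡ 24 (mod 31), and 24^11 mod 31 = 11.
h = q_inv·(m₁ − m₂) mod p = 8·(4 − 11) mod 19 = 1.
m = m₂ + h·q = 11 + 1·31 = 42.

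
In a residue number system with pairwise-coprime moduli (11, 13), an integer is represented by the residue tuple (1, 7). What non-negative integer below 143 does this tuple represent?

111

From x ≡ 1 (mod 11) write x = 1 + 11t. Substituting into x ≡ 7 (mod 13) gives 11t ≡ 6 (mod 13), and since 11⁻¹ ≡ 6 (mod 13), t ≡ 10. Hence x ≡ 1 + 11·10 = 111 (mod 143).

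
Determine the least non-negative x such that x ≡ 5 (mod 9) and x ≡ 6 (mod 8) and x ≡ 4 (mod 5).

The moduli are pairwise coprime; N = 9·8·5 = 360.
N/9 = 40; 40 ≡ 4 (mod 9); 4·7 ≡ 1, so inverse 7.
N/8 = 45; 45 ≡ 5 (mod 8); 5·5 ≡ 1, so inverse 5.
N/5 = 72; 72 ≡ 2 (mod 5); 2·3 ≡ 1, so inverse 3.
x ≡ 5·40·7 + 6·45·5 + 4·72·3 = 3614.
3614 mod 360 = 14.

14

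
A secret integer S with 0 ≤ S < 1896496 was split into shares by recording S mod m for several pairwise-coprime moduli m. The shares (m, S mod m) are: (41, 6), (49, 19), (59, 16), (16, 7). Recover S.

From S ≡ 6 (mod 41) write S = 6 + 41t. Substituting into S ≡ 19 (mod 49) gives 41t ≡ 13 (mod 49), and since 41⁻¹ ≡ 6 (mod 49), t ≡ 29. Hence S ≡ 6 + 41·29 = 1195 (mod 2009).
From S ≡ 1195 (mod 2009) write S = 1195 + 2009t. Substituting into S ≡ 16 (mod 59) gives 2009t ≡ 1 (mod 59), and since 3⁻¹ ≡ 20 (mod 59), t ≡ 20. Hence S ≡ 1195 + 2009·20 = 41375 (mod 118531).
From S ≡ 41375 (mod 118531) write S = 41375 + 118531t. Substituting into S ≡ 7 (mod 16) gives 118531t ≡ 8 (mod 16), and since 3⁻¹ ≡ 11 (mod 16), t ≡ 8. Hence S ≡ 41375 + 118531·8 = 989623 (mod 1896496).

989623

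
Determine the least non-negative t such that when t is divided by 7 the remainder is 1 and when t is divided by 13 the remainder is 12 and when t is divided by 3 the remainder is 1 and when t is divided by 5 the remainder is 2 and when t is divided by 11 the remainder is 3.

From t ≡ 1 (mod 7) write t = 1 + 7s. Substituting into t ≡ 12 (mod 13) gives 7s ≡ 11 (mod 13), and since 7⁻¹ ≡ 2 (mod 13), s ≡ 9. Hence t ≡ 1 + 7·9 = 64 (mod 91).
From t ≡ 64 (mod 91) write t = 64 + 91s. Substituting into t ≡ 1 (mod 3) gives 91s ≡ 0 (mod 3), and since 1⁻¹ ≡ 1 (mod 3), s ≡ 0. Hence t ≡ 64 + 91·0 = 64 (mod 273).
From t ≡ 64 (mod 273) write t = 64 + 273s. Substituting into t ≡ 2 (mod 5) gives 273s ≡ 3 (mod 5), and since 3⁻¹ ≡ 2 (mod 5), s ≡ 1. Hence t ≡ 64 + 273·1 = 337 (mod 1365).
From t ≡ 337 (mod 1365) write t = 337 + 1365s. Substituting into t ≡ 3 (mod 11) gives 1365s ≡ 7 (mod 11), and since 1⁻¹ ≡ 1 (mod 11), s ≡ 7. Hence t ≡ 337 + 1365·7 = 9892 (mod 15015).

9892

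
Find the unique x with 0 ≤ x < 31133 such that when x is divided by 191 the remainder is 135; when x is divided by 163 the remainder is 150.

Combine the congruences pairwise.
From x ≡ 135 (mod 191) write x = 135 + 191t. Substituting into x ≡ 150 (mod 163) gives 191t ≡ 15 (mod 163), and since 28⁻¹ ≡ 99 (mod 163), t ≡ 18. Hence x ≡ 135 + 191·18 = 3573 (mod 31133).

3573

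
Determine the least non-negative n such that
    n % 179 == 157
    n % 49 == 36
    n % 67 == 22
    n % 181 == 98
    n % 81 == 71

From n ≡ 157 (mod 179) write n = 157 + 179t. Substituting into n ≡ 36 (mod 49) gives 179t ≡ 26 (mod 49), and since 32⁻¹ ≡ 23 (mod 49), t ≡ 10. Hence n ≡ 157 + 179·10 = 1947 (mod 8771).
From n ≡ 1947 (mod 8771) write n = 1947 + 8771t. Substituting into n ≡ 22 (mod 67) gives 8771t ≡ 18 (mod 67), and since 61⁻¹ ≡ 11 (mod 67), t ≡ 64. Hence n ≡ 1947 + 8771·64 = 563291 (mod 587657).
From n ≡ 563291 (mod 587657) write n = 563291 + 587657t. Substituting into n ≡ 98 (mod 181) gives 587657t ≡ 79 (mod 181), and since 131⁻¹ ≡ 76 (mod 181), t ≡ 31. Hence n ≡ 563291 + 587657·31 = 18780658 (mod 106365917).
From n ≡ 18780658 (mod 106365917) write n = 18780658 + 106365917t. Substituting into n ≡ 71 (mod 81) gives 106365917t ≡ 73 (mod 81), and since 38⁻¹ ≡ 32 (mod 81), t ≡ 68. Hence n ≡ 18780658 + 106365917·68 = 7251663014 (mod 8615639277).

7251663014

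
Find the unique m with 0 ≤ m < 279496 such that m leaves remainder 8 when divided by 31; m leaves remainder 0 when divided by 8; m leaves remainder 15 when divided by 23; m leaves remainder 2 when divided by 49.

169640

From m ≡ 8 (mod 31) write m = 8 + 31t. Substituting into m ≡ 0 (mod 8) gives 31t ≡ 0 (mod 8), and since 7⁻¹ ≡ 7 (mod 8), t ≡ 0. Hence m ≡ 8 + 31·0 = 8 (mod 248).
From m ≡ 8 (mod 248) write m = 8 + 248t. Substituting into m ≡ 15 (mod 23) gives 248t ≡ 7 (mod 23), and since 18⁻¹ ≡ 9 (mod 23), t ≡ 17. Hence m ≡ 8 + 248·17 = 4224 (mod 5704).
From m ≡ 4224 (mod 5704) write m = 4224 + 5704t. Substituting into m ≡ 2 (mod 49) gives 5704t ≡ 41 (mod 49), and since 20⁻¹ ≡ 27 (mod 49), t ≡ 29. Hence m ≡ 4224 + 5704·29 = 169640 (mod 279496).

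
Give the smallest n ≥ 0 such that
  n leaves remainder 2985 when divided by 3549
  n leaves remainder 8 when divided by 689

113004

gcd(3549, 689) = 13 and 13 | (8 − 2985), so the pair is consistent; merging gives n ≡ 113004 (mod 188097), where 188097 = lcm(3549, 689).
The solution is unique modulo lcm(3549, 689) = 188097.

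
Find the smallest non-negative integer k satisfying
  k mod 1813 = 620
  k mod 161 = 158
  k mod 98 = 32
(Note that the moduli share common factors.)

22376

gcd(1813, 161) = 7 and 7 | (158 − 620), so the pair is consistent; merging gives k ≡ 22376 (mod 41699), where 41699 = lcm(1813, 161).
gcd(41699, 98) = 49 and 49 | (32 − 22376), so the pair is consistent; merging gives k ≡ 22376 (mod 83398), where 83398 = lcm(41699, 98).
The solution is unique modulo lcm(1813, 161, 98) = 83398.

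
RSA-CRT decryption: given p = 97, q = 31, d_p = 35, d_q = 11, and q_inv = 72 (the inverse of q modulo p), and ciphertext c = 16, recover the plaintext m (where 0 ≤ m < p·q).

2031

m₁ = c^(d_p) mod p: c ≡ 16 (mod 97), and 16^35 mod 97 = 91.
m₂ = c^(d_q) mod q: c ≡ 16 (mod 31), and 16^11 mod 31 = 16.
h = q_inv·(m₁ − m₂) mod p = 72·(91 − 16) mod 97 = 65.
m = m₂ + h·q = 16 + 65·31 = 2031.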